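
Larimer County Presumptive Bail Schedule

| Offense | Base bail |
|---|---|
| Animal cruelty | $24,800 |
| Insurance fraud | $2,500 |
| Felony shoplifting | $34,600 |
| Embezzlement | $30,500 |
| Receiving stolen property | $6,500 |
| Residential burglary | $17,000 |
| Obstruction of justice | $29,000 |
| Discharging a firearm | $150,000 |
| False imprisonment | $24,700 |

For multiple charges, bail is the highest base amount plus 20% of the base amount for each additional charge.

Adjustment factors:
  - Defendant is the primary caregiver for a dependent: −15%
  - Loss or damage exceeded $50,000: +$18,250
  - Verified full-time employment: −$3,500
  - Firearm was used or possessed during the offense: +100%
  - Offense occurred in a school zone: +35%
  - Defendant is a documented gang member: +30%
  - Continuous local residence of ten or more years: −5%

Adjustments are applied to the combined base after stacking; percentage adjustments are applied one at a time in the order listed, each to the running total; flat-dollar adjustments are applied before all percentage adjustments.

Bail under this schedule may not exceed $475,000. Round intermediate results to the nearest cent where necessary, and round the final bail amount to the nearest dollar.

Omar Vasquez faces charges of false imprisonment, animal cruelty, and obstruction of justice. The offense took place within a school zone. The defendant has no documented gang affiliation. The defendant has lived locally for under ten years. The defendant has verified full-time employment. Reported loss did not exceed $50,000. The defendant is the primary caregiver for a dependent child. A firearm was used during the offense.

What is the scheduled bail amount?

$81,243

Base amounts from the schedule: false imprisonment $24,700; animal cruelty $24,800; obstruction of justice $29,000.
Stacking rule: highest base plus 20% of each additional charge. Highest is obstruction of justice at $29,000. Additional: $24,700 × 20% = $4,940; $24,800 × 20% = $4,960. Combined base = $29,000 + $9,900 = $38,900.
Verified full-time employment (−$3,500 flat): $38,900 − $3,500 = $35,400.
Defendant is the primary caregiver for a dependent (−15%): $35,400 × 0.85 = $30,090.
Firearm was used or possessed during the offense (+100%): $30,090 × 2 = $60,180.
Offense occurred in a school zone (+35%): $60,180 × 1.35 = $81,243.
$81,243 is within the $475,000 maximum.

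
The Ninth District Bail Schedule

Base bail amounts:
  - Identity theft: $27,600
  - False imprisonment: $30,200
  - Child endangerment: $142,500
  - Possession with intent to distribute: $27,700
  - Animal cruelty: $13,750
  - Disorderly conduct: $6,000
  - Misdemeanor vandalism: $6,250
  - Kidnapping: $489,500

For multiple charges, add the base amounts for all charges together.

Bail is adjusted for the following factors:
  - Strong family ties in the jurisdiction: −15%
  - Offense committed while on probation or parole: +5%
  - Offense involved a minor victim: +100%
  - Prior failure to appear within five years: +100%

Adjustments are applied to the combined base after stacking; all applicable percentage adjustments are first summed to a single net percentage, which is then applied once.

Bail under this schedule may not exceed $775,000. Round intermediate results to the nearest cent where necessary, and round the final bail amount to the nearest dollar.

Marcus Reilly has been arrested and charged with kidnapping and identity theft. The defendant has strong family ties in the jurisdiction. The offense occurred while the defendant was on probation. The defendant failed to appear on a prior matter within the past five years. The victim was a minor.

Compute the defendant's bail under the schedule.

$775,000

Base amounts from the schedule: kidnapping $489,500; identity theft $27,600.
Stacking rule: sum of all bases. $489,500 + $27,600 = $517,100.
Net percentage adjustment: −15% +5% +100% +100% = +190%. $517,100 × 2.9 = $1,499,590.
Result $1,499,590 exceeds the maximum of $775,000; bail is capped at $775,000.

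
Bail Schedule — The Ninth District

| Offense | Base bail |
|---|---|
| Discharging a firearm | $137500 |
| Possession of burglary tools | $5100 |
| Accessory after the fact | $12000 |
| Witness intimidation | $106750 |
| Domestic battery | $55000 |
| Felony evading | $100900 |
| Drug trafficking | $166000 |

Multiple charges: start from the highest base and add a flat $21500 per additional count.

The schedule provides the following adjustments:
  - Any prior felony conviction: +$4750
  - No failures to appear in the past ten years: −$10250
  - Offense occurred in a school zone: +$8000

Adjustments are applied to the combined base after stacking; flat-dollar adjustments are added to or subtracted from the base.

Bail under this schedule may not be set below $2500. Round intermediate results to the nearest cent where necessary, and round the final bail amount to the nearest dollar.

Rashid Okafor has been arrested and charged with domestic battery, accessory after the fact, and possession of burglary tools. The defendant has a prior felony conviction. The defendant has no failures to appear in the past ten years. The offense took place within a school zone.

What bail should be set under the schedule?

$100500

Base amounts from the schedule: domestic battery $55000; accessory after the fact $12000; possession of burglary tools $5100.
Stacking rule: highest base plus $21500 per additional charge. Highest is domestic battery at $55000; 2 additional charges → +$43000. Combined base = $98000.
Any prior felony conviction (+$4750 flat): $98000 + $4750 = $102750.
No failures to appear in the past ten years (−$10250 flat): $102750 − $10250 = $92500.
Offense occurred in a school zone (+$8000 flat): $92500 + $8000 = $100500.
$100500 is at or above the $2500 minimum.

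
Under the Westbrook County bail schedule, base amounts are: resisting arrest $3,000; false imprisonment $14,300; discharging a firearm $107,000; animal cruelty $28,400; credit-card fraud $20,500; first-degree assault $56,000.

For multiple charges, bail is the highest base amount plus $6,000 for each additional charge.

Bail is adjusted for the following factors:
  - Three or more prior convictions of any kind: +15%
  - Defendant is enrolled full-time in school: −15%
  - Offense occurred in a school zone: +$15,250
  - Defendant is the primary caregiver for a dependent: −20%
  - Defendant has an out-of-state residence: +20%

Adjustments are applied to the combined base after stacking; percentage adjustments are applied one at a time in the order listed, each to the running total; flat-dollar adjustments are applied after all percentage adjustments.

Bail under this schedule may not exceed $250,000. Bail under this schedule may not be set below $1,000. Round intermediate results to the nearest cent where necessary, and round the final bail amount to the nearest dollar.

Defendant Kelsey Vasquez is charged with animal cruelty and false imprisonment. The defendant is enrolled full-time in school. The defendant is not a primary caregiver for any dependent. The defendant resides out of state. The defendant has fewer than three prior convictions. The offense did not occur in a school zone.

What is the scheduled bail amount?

Base amounts from the schedule: animal cruelty $28,400; false imprisonment $14,300.
Stacking rule: highest base plus $6,000 per additional charge. Highest is animal cruelty at $28,400; 1 additional charge → +$6,000. Combined base = $34,400.
Defendant is enrolled full-time in school (−15%): $34,400 × 0.85 = $29,240.
Defendant has an out-of-state residence (+20%): $29,240 × 1.2 = $35,088.
$35,088 is within the $250,000 maximum.
$35,088 is at or above the $1,000 minimum.

$35,088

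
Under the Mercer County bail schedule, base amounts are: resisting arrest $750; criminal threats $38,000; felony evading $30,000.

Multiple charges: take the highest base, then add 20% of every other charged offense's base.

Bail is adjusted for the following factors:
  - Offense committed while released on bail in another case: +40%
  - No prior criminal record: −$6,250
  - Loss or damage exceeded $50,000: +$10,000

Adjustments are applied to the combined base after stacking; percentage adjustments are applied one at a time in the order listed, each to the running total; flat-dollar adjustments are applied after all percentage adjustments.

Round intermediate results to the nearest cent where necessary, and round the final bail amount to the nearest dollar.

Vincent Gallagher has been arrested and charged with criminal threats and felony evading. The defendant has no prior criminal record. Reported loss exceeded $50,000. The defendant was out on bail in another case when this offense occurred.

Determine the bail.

Base amounts from the schedule: criminal threats $38,000; felony evading $30,000.
Stacking rule: highest base plus 20% of each additional charge. Highest is criminal threats at $38,000. Additional: $30,000 × 20% = $6,000. Combined base = $38,000 + $6,000 = $44,000.
Offense committed while released on bail in another case (+40%): $44,000 × 1.4 = $61,600.
No prior criminal record (−$6,250 flat): $61,600 − $6,250 = $55,350.
Loss or damage exceeded $50,000 (+$10,000 flat): $55,350 + $10,000 = $65,350.

$65,350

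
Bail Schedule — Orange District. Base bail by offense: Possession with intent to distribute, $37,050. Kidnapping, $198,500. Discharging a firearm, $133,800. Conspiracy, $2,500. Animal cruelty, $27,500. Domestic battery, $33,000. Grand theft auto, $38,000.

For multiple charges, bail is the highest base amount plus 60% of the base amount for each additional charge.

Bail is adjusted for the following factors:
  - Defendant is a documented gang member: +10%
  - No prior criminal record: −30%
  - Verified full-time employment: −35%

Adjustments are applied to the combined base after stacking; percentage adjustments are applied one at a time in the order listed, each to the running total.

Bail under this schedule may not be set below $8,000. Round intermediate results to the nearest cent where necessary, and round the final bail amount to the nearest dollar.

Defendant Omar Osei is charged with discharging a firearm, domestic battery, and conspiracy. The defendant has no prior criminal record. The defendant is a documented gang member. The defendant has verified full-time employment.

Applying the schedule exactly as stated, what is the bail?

$77,628

Base amounts from the schedule: discharging a firearm $133,800; domestic battery $33,000; conspiracy $2,500.
Stacking rule: highest base plus 60% of each additional charge. Highest is discharging a firearm at $133,800. Additional: $33,000 × 60% = $19,800; $2,500 × 60% = $1,500. Combined base = $133,800 + $21,300 = $155,100.
Defendant is a documented gang member (+10%): $155,100 × 1.1 = $170,610.
No prior criminal record (−30%): $170,610 × 0.7 = $119,427.
Verified full-time employment (−35%): $119,427 × 0.65 = $77,627.55.
$77,627.55 is at or above the $8,000 minimum.
Rounded to the nearest dollar: $77,628.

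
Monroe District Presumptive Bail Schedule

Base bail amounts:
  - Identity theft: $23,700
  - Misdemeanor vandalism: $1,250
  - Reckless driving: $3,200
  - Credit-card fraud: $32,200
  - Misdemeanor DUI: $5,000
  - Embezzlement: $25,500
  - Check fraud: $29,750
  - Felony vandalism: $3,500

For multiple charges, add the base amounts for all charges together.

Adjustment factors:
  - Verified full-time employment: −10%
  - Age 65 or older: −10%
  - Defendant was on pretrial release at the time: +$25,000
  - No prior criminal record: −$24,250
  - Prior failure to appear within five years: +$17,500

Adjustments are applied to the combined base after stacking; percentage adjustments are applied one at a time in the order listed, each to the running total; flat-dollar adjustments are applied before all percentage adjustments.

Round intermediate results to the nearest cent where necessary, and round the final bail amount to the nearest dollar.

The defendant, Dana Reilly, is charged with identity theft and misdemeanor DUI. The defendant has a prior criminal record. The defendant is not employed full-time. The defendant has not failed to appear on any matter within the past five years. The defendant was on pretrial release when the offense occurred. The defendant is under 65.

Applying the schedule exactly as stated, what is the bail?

$53,700

Base amounts from the schedule: identity theft $23,700; misdemeanor DUI $5,000.
Stacking rule: sum of all bases. $23,700 + $5,000 = $28,700.
Defendant was on pretrial release at the time (+$25,000 flat): $28,700 + $25,000 = $53,700.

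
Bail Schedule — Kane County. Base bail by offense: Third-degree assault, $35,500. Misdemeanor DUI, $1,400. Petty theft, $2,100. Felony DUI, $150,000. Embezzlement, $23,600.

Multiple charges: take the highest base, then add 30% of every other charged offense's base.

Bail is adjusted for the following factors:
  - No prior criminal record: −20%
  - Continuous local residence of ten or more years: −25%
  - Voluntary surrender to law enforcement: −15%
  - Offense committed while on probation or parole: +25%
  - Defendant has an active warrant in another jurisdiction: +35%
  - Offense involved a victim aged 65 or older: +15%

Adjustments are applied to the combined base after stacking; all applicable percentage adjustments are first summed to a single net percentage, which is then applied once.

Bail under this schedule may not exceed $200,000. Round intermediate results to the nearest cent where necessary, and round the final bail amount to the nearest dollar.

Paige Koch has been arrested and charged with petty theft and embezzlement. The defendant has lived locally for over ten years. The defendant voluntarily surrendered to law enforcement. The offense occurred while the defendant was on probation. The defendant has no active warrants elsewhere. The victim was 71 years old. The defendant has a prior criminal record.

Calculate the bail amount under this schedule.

$24,230

Base amounts from the schedule: petty theft $2,100; embezzlement $23,600.
Stacking rule: highest base plus 30% of each additional charge. Highest is embezzlement at $23,600. Additional: $2,100 × 30% = $630. Combined base = $23,600 + $630 = $24,230.
Net percentage adjustment: −25% −15% +25% +15% = +0%. $24,230 × 1 = $24,230.
$24,230 is within the $200,000 maximum.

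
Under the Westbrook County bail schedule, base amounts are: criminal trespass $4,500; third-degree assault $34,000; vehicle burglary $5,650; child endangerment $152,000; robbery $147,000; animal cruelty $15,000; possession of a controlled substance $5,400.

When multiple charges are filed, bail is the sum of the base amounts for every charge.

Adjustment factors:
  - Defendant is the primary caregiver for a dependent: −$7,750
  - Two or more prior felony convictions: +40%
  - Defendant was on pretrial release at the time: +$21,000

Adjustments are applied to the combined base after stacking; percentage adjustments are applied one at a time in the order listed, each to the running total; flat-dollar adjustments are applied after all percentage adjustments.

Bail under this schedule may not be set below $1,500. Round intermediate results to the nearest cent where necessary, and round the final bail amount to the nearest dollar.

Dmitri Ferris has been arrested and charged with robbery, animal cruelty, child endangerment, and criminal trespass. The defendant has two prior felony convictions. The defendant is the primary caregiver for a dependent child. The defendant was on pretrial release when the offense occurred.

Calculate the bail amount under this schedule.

Base amounts from the schedule: robbery $147,000; animal cruelty $15,000; child endangerment $152,000; criminal trespass $4,500.
Stacking rule: sum of all bases. $147,000 + $15,000 + $152,000 + $4,500 = $318,500.
Two or more prior felony convictions (+40%): $318,500 × 1.4 = $445,900.
Defendant is the primary caregiver for a dependent (−$7,750 flat): $445,900 − $7,750 = $438,150.
Defendant was on pretrial release at the time (+$21,000 flat): $438,150 + $21,000 = $459,150.
$459,150 is at or above the $1,500 minimum.

$459,150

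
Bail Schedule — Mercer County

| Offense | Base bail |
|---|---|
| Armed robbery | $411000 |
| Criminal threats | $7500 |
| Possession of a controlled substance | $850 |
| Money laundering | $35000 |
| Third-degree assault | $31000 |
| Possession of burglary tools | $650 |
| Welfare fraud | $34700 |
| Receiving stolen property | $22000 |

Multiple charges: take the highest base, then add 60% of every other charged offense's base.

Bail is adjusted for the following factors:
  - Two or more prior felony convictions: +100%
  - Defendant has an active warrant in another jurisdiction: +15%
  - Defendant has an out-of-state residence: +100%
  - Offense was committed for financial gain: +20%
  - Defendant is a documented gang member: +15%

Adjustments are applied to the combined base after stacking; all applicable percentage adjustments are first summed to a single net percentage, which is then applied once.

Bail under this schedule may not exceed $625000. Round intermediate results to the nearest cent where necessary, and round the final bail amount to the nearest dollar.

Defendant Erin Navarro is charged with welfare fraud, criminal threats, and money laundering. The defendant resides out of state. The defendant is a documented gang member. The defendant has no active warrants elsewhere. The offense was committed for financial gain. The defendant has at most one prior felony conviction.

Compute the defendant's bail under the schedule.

Base amounts from the schedule: welfare fraud $34700; criminal threats $7500; money laundering $35000.
Stacking rule: highest base plus 60% of each additional charge. Highest is money laundering at $35000. Additional: $34700 × 60% = $20820; $7500 × 60% = $4500. Combined base = $35000 + $25320 = $60320.
Net percentage adjustment: +100% +20% +15% = +135%. $60320 × 2.35 = $141752.
$141752 is within the $625000 maximum.

$141752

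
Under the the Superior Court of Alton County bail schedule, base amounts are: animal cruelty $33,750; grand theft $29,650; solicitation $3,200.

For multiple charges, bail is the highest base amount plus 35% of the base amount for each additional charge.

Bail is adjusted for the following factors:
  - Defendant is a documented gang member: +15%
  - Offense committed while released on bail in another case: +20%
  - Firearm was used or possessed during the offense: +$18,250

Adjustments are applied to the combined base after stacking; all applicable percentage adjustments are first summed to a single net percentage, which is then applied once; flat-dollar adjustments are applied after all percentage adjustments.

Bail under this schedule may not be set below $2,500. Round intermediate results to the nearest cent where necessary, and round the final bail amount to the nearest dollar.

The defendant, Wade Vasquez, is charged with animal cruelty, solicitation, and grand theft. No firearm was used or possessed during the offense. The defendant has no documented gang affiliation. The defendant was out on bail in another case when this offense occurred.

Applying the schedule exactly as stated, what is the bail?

$54,297

Base amounts from the schedule: animal cruelty $33,750; solicitation $3,200; grand theft $29,650.
Stacking rule: highest base plus 35% of each additional charge. Highest is animal cruelty at $33,750. Additional: $3,200 × 35% = $1,120; $29,650 × 35% = $10,377.50. Combined base = $33,750 + $11,497.50 = $45,247.50.
Offense committed while released on bail in another case (+20%): $45,247.50 × 1.2 = $54,297.
$54,297 is at or above the $2,500 minimum.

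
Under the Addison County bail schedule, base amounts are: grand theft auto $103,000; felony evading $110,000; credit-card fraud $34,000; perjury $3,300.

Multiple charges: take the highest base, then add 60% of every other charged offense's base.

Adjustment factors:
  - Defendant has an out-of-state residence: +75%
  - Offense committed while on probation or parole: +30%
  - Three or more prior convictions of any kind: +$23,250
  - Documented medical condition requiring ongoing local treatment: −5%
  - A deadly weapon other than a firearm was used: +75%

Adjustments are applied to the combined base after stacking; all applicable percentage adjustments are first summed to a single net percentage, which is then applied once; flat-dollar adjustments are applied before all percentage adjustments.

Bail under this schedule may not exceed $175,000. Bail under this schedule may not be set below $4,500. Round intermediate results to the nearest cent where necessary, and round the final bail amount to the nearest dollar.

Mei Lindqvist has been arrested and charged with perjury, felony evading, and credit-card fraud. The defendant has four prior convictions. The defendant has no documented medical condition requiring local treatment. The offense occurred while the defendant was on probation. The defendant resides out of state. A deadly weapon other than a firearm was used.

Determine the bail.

Base amounts from the schedule: perjury $3,300; felony evading $110,000; credit-card fraud $34,000.
Stacking rule: highest base plus 60% of each additional charge. Highest is felony evading at $110,000. Additional: $3,300 × 60% = $1,980; $34,000 × 60% = $20,400. Combined base = $110,000 + $22,380 = $132,380.
Three or more prior convictions of any kind (+$23,250 flat): $132,380 + $23,250 = $155,630.
Net percentage adjustment: +75% +30% +75% = +180%. $155,630 × 2.8 = $435,764.
Result $435,764 exceeds the maximum of $175,000; bail is capped at $175,000.
$175,000 is at or above the $4,500 minimum.

$175,000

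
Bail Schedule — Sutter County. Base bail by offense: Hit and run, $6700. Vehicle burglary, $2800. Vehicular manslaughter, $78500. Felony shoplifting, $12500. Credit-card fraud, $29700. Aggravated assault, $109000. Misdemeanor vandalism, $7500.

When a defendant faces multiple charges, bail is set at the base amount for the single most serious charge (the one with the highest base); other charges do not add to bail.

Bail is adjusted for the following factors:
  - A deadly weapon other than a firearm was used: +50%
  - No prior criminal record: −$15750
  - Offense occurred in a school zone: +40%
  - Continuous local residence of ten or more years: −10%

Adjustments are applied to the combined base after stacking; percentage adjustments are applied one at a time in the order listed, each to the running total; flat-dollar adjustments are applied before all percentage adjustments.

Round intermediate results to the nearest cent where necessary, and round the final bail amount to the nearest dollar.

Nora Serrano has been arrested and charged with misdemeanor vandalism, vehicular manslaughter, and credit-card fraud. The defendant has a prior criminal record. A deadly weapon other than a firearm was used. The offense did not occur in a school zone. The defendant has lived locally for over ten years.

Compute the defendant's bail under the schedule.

Base amounts from the schedule: misdemeanor vandalism $7500; vehicular manslaughter $78500; credit-card fraud $29700.
Stacking rule: use the highest base only. Highest is vehicular manslaughter at $78500. Combined base = $78500.
A deadly weapon other than a firearm was used (+50%): $78500 × 1.5 = $117750.
Continuous local residence of ten or more years (−10%): $117750 × 0.9 = $105975.

$105975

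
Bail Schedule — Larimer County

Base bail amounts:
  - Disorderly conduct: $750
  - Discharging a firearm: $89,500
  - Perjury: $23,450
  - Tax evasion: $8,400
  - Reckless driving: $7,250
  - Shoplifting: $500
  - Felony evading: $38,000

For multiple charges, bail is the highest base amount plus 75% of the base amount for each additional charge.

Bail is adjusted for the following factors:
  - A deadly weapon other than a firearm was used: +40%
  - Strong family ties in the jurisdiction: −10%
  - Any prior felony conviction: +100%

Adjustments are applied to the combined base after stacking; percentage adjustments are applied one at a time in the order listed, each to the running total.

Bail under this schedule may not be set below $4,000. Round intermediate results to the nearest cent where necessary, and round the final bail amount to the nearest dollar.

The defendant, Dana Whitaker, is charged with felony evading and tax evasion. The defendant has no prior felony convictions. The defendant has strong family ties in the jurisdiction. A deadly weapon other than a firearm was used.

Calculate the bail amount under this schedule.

$55,818

Base amounts from the schedule: felony evading $38,000; tax evasion $8,400.
Stacking rule: highest base plus 75% of each additional charge. Highest is felony evading at $38,000. Additional: $8,400 × 75% = $6,300. Combined base = $38,000 + $6,300 = $44,300.
A deadly weapon other than a firearm was used (+40%): $44,300 × 1.4 = $62,020.
Strong family ties in the jurisdiction (−10%): $62,020 × 0.9 = $55,818.
$55,818 is at or above the $4,000 minimum.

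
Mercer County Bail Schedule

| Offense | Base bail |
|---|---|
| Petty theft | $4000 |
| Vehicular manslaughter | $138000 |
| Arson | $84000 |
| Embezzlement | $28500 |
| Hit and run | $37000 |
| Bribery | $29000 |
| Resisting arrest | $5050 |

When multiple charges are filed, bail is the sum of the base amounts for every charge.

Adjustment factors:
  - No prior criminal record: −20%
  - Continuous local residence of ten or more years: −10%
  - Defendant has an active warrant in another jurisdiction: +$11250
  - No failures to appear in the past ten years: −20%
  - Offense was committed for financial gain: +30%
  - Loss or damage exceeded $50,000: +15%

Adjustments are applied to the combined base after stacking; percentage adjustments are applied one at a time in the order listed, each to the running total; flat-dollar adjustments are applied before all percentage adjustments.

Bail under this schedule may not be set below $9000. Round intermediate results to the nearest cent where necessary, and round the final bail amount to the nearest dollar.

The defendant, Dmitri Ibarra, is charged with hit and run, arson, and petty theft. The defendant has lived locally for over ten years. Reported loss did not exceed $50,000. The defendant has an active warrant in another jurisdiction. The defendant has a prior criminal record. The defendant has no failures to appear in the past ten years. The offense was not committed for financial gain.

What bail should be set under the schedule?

$98100

Base amounts from the schedule: hit and run $37000; arson $84000; petty theft $4000.
Stacking rule: sum of all bases. $37000 + $84000 + $4000 = $125000.
Defendant has an active warrant in another jurisdiction (+$11250 flat): $125000 + $11250 = $136250.
Continuous local residence of ten or more years (−10%): $136250 × 0.9 = $122625.
No failures to appear in the past ten years (−20%): $122625 × 0.8 = $98100.
$98100 is at or above the $9000 minimum.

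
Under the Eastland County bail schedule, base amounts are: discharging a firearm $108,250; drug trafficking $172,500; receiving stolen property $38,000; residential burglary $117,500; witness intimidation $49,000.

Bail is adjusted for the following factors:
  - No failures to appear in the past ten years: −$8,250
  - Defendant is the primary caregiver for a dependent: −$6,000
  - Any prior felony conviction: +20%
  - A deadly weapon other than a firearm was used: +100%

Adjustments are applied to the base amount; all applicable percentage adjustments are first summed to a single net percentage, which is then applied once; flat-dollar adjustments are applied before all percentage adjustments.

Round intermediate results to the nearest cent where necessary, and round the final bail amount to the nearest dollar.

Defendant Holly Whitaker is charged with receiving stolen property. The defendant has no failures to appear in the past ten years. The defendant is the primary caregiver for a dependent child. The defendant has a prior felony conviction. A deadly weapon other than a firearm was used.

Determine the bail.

$52,250

Base amounts from the schedule: receiving stolen property $38,000.
Single charge. Combined base = $38,000.
No failures to appear in the past ten years (−$8,250 flat): $38,000 − $8,250 = $29,750.
Defendant is the primary caregiver for a dependent (−$6,000 flat): $29,750 − $6,000 = $23,750.
Net percentage adjustment: +20% +100% = +120%. $23,750 × 2.2 = $52,250.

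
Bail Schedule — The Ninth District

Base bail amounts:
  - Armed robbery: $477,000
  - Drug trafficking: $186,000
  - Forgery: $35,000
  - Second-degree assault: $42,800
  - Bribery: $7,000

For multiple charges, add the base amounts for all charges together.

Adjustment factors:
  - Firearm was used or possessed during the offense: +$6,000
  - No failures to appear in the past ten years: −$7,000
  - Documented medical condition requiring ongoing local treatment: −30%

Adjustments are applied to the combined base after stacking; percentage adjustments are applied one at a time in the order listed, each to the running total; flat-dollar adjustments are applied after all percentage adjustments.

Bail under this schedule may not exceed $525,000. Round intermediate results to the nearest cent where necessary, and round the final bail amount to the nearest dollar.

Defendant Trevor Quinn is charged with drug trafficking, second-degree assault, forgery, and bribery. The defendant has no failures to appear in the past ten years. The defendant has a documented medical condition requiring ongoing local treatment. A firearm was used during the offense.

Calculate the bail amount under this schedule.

Base amounts from the schedule: drug trafficking $186,000; second-degree assault $42,800; forgery $35,000; bribery $7,000.
Stacking rule: sum of all bases. $186,000 + $42,800 + $35,000 + $7,000 = $270,800.
Documented medical condition requiring ongoing local treatment (−30%): $270,800 × 0.7 = $189,560.
Firearm was used or possessed during the offense (+$6,000 flat): $189,560 + $6,000 = $195,560.
No failures to appear in the past ten years (−$7,000 flat): $195,560 − $7,000 = $188,560.
$188,560 is within the $525,000 maximum.

$188,560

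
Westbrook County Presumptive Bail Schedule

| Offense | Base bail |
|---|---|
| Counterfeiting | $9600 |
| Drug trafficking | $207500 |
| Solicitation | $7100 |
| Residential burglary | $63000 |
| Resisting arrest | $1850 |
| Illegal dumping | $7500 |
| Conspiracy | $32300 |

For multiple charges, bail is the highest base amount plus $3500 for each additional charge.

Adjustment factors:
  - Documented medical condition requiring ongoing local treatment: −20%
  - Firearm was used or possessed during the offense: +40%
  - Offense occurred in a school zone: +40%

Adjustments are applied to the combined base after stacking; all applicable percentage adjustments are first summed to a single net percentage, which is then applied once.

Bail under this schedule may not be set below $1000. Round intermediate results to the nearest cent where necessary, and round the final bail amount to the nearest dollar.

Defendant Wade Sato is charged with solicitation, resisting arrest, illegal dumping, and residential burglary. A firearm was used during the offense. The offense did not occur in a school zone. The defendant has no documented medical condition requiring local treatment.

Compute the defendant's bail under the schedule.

Base amounts from the schedule: solicitation $7100; resisting arrest $1850; illegal dumping $7500; residential burglary $63000.
Stacking rule: highest base plus $3500 per additional charge. Highest is residential burglary at $63000; 3 additional charges → +$10500. Combined base = $73500.
Firearm was used or possessed during the offense (+40%): $73500 × 1.4 = $102900.
$102900 is at or above the $1000 minimum.

$102900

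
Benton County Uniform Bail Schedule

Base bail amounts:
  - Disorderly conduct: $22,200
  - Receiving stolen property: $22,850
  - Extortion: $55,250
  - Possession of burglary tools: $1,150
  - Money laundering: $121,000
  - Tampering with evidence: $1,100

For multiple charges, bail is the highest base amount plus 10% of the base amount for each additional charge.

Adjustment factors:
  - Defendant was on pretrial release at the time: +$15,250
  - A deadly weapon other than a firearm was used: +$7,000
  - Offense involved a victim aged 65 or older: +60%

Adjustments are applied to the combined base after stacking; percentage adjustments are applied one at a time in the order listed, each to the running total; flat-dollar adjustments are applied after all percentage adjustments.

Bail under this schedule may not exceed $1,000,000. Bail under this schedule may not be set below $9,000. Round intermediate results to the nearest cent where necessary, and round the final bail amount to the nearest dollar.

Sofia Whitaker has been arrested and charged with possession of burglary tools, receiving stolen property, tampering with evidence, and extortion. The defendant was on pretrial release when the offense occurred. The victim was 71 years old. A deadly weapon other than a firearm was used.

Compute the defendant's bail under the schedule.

$114,666

Base amounts from the schedule: possession of burglary tools $1,150; receiving stolen property $22,850; tampering with evidence $1,100; extortion $55,250.
Stacking rule: highest base plus 10% of each additional charge. Highest is extortion at $55,250. Additional: $1,150 × 10% = $115; $22,850 × 10% = $2,285; $1,100 × 10% = $110. Combined base = $55,250 + $2,510 = $57,760.
Offense involved a victim aged 65 or older (+60%): $57,760 × 1.6 = $92,416.
Defendant was on pretrial release at the time (+$15,250 flat): $92,416 + $15,250 = $107,666.
A deadly weapon other than a firearm was used (+$7,000 flat): $107,666 + $7,000 = $114,666.
$114,666 is within the $1,000,000 maximum.
$114,666 is at or above the $9,000 minimum.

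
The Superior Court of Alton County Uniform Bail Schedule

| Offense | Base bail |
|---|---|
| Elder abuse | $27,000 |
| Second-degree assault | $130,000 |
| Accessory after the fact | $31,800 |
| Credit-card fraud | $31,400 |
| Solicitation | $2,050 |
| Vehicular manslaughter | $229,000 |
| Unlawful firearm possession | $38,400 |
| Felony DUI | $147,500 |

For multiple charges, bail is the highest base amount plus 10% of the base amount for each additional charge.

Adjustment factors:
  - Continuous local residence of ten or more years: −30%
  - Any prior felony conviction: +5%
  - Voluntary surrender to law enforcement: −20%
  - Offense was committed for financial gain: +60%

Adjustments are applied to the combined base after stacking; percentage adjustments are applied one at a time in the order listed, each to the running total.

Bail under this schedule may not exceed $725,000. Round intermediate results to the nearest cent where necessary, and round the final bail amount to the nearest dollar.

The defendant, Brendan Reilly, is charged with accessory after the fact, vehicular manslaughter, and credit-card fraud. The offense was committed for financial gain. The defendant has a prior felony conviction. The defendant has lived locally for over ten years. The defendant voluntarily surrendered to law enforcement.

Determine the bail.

$221,389

Base amounts from the schedule: accessory after the fact $31,800; vehicular manslaughter $229,000; credit-card fraud $31,400.
Stacking rule: highest base plus 10% of each additional charge. Highest is vehicular manslaughter at $229,000. Additional: $31,800 × 10% = $3,180; $31,400 × 10% = $3,140. Combined base = $229,000 + $6,320 = $235,320.
Continuous local residence of ten or more years (−30%): $235,320 × 0.7 = $164,724.
Any prior felony conviction (+5%): $164,724 × 1.05 = $172,960.20.
Voluntary surrender to law enforcement (−20%): $172,960.20 × 0.8 = $138,368.16.
Offense was committed for financial gain (+60%): $138,368.16 × 1.6 = $221,389.06.
$221,389.06 is within the $725,000 maximum.
Rounded to the nearest dollar: $221,389.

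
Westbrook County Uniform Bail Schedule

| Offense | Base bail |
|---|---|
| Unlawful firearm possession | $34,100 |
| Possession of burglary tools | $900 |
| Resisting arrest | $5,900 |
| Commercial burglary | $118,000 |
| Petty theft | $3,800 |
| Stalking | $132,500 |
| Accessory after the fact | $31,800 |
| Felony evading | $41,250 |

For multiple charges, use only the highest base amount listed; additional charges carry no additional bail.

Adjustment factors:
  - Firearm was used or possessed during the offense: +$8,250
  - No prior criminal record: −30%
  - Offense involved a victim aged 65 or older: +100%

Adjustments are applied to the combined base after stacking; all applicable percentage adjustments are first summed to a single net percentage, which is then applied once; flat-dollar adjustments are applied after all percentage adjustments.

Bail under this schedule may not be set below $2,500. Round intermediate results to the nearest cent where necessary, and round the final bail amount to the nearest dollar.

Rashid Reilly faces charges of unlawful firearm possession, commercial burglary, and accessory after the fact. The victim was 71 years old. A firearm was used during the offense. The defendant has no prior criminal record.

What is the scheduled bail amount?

Base amounts from the schedule: unlawful firearm possession $34,100; commercial burglary $118,000; accessory after the fact $31,800.
Stacking rule: use the highest base only. Highest is commercial burglary at $118,000. Combined base = $118,000.
Net percentage adjustment: −30% +100% = +70%. $118,000 × 1.7 = $200,600.
Firearm was used or possessed during the offense (+$8,250 flat): $200,600 + $8,250 = $208,850.
$208,850 is at or above the $2,500 minimum.

$208,850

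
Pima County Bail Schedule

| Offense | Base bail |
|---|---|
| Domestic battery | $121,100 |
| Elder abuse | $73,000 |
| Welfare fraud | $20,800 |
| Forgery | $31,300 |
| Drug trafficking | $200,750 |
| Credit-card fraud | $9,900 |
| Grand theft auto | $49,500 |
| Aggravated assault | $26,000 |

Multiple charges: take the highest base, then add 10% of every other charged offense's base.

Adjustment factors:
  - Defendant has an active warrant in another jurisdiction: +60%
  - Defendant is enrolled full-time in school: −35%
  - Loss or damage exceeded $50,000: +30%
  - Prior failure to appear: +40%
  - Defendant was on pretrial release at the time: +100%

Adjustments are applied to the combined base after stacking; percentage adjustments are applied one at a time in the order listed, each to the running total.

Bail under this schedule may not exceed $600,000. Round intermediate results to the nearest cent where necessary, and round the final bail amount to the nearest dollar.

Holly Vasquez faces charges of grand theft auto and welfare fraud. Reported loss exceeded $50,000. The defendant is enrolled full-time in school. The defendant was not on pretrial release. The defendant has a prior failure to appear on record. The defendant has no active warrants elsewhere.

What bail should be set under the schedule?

Base amounts from the schedule: grand theft auto $49,500; welfare fraud $20,800.
Stacking rule: highest base plus 10% of each additional charge. Highest is grand theft auto at $49,500. Additional: $20,800 × 10% = $2,080. Combined base = $49,500 + $2,080 = $51,580.
Defendant is enrolled full-time in school (−35%): $51,580 × 0.65 = $33,527.
Loss or damage exceeded $50,000 (+30%): $33,527 × 1.3 = $43,585.10.
Prior failure to appear (+40%): $43,585.10 × 1.4 = $61,019.14.
$61,019.14 is within the $600,000 maximum.
Rounded to the nearest dollar: $61,019.

$61,019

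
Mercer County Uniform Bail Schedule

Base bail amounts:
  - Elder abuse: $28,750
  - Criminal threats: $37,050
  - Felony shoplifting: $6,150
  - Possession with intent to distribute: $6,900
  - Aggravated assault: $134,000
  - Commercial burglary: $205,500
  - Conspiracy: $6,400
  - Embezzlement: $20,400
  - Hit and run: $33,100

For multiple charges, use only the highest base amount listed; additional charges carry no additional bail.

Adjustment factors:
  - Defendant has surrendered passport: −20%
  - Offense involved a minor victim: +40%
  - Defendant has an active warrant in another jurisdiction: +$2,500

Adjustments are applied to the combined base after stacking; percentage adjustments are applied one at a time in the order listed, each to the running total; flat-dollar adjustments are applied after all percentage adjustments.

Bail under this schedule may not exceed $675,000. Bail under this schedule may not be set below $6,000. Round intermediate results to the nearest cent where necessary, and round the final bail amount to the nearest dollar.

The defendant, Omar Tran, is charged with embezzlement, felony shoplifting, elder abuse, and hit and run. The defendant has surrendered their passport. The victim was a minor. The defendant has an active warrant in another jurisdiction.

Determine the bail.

$39,572

Base amounts from the schedule: embezzlement $20,400; felony shoplifting $6,150; elder abuse $28,750; hit and run $33,100.
Stacking rule: use the highest base only. Highest is hit and run at $33,100. Combined base = $33,100.
Defendant has surrendered passport (−20%): $33,100 × 0.8 = $26,480.
Offense involved a minor victim (+40%): $26,480 × 1.4 = $37,072.
Defendant has an active warrant in another jurisdiction (+$2,500 flat): $37,072 + $2,500 = $39,572.
$39,572 is within the $675,000 maximum.
$39,572 is at or above the $6,000 minimum.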